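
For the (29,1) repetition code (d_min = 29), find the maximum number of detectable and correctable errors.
Detection only: up to d_min − 1 = 28 errors.
Correction: up to ⌊(d_min − 1)/2⌋ = ⌊28/2⌋ = 14 errors.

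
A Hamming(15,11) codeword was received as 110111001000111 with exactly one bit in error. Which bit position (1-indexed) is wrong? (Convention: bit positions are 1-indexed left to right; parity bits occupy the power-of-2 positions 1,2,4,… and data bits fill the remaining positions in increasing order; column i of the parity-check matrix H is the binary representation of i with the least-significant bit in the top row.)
Syndrome s = H · r^T (mod 2), r = 110111001000111:
  s[0] = (101010101010101)·(110111001000111) mod 2 = 1+0+0+0+1+0+0+0+1+0+0+0+1+0+1 mod 2 = 1
  s[1] = (011001100110011)·(110111001000111) mod 2 = 0+1+0+0+0+1+0+0+0+0+0+0+0+1+1 mod 2 = 0
  s[2] = (000111100001111)·(110111001000111) mod 2 = 0+0+0+1+1+1+0+0+0+0+0+0+1+1+1 mod 2 = 0
  s[3] = (000000011111111)·(110111001000111) mod 2 = 0+0+0+0+0+0+0+0+1+0+0+0+1+1+1 mod 2 = 0
Syndrome = 1000
Column i of H is the binary representation of i, so the syndrome is the binary index of the flipped bit.
Read s = 1000 with s[0] as LSB: 1·2^0 + 0·2^1 + 0·2^2 + 0·2^3 = 1.
Error is at bit position 1.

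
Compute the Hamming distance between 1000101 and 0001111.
XOR = 1001010, count of 1s = 3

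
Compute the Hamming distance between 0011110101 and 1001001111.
XOR = 1010111010, count of 1s = 6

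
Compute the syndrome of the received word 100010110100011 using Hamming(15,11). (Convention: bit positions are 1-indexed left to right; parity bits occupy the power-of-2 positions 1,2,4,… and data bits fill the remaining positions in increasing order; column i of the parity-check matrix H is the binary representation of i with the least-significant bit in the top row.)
Syndrome s = H · r^T (mod 2), r = 100010110100011:
  s[0] = (101010101010101)·(100010110100011) mod 2 = 1+0+0+0+1+0+1+0+0+0+0+0+0+0+1 mod 2 = 0
  s[1] = (011001100110011)·(100010110100011) mod 2 = 0+0+0+0+0+0+1+0+0+1+0+0+0+1+1 mod 2 = 0
  s[2] = (000111100001111)·(100010110100011) mod 2 = 0+0+0+0+1+0+1+0+0+0+0+0+0+1+1 mod 2 = 0
  s[3] = (000000011111111)·(100010110100011) mod 2 = 0+0+0+0+0+0+0+1+0+1+0+0+0+1+1 mod 2 = 0
Syndrome = 0000
s = 0: no error detected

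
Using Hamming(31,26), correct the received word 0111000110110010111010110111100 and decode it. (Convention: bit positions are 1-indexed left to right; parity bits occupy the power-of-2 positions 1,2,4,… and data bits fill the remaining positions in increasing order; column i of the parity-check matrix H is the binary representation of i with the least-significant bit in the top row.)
Syndrome s = H · r^T (mod 2), r = 0111000110110010111010110111100:
  s[0] = (1010101010101010101010101010101)·(0111000110110010111010110111100) mod 2 = 0+0+1+0+0+0+0+0+1+0+1+0+0+0+1+0+1+0+1+0+1+0+1+0+0+0+1+0+1+0+0 mod 2 = 0
  s[1] = (0110011001100110011001100110011)·(0111000110110010111010110111100) mod 2 = 0+1+1+0+0+0+0+0+0+0+1+0+0+0+1+0+0+1+1+0+0+0+1+0+0+1+1+0+0+0+0 mod 2 = 1
  s[2] = (0001111000011110000111100001111)·(0111000110110010111010110111100) mod 2 = 0+0+0+1+0+0+0+0+0+0+0+1+0+0+1+0+0+0+0+0+1+0+1+0+0+0+0+1+1+0+0 mod 2 = 1
  s[3] = (0000000111111110000000011111111)·(0111000110110010111010110111100) mod 2 = 0+0+0+0+0+0+0+1+1+0+1+1+0+0+1+0+0+0+0+0+0+0+0+1+0+1+1+1+1+0+0 mod 2 = 0
  s[4] = (0000000000000001111111111111111)·(0111000110110010111010110111100) mod 2 = 0+0+0+0+0+0+0+0+0+0+0+0+0+0+0+0+1+1+1+0+1+0+1+1+0+1+1+1+1+0+0 mod 2 = 0
Syndrome = 01100
Column 6 of H equals this syndrome → error at bit 6 (1-indexed).
Flip bit 6: 0111000110110010111010110111100 → 0111010110110010111010110111100
Extract data bits at positions {3,5,6,7,9,10,11,12,13,14,15,17,18,19,20,21,22,23,24,25,26,27,28,29,30,31}: 10101011001111010110111100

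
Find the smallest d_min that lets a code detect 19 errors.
Detecting e errors requires d_min ≥ e + 1 = 19 + 1 = 20.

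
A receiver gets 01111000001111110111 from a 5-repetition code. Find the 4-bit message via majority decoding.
Split into 5-bit blocks and majority-vote each:
  block 1 = 01111: 4 ones, 1 zeros → 1
  block 2 = 00000: 0 ones, 5 zeros → 0
  block 3 = 11111: 5 ones, 0 zeros → 1
  block 4 = 10111: 4 ones, 1 zeros → 1
Decoded = 1011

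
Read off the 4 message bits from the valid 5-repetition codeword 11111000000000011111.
Split into 5-bit blocks: 11111 00000 00000 11111
Data = 1001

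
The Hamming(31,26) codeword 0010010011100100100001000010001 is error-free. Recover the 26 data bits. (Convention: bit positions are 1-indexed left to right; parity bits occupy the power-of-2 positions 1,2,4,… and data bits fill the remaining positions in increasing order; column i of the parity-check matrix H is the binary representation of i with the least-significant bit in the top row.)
Parity bits occupy power-of-2 positions; data bits are at positions {3,5,6,7,9,10,11,12,13,14,15,17,18,19,20,21,22,23,24,25,26,27,28,29,30,31} (1-indexed).
Extract: c[3]=1 c[5]=0 c[6]=1 c[7]=0 c[9]=1 c[10]=1 c[11]=1 c[12]=0 c[13]=0 c[14]=1 c[15]=0 c[17]=1 c[18]=0 c[19]=0 c[20]=0 c[21]=0 c[22]=1 c[23]=0 c[24]=0 c[25]=0 c[26]=0 c[27]=1 c[28]=0 c[29]=0 c[30]=0 c[31]=1
Data = 10101110010100001000010001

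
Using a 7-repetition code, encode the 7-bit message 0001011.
Repeat each bit 7× and concatenate:
0→0000000  0→0000000  0→0000000  1→1111111  0→0000000  1→1111111  1→1111111
Codeword = 0000000000000000000001111111000000011111111111111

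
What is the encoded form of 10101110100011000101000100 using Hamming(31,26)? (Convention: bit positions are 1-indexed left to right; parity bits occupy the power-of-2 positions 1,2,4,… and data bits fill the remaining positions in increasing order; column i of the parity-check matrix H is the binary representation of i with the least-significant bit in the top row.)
Codeword c = d · G (mod 2), d = 10101110100011000101000100:
  c[0] = d·G[:,0] = (10101110100011000101000100)·(11011010101101010101010101) mod 2 = 1+0+0+0+1+0+1+0+1+0+0+0+0+1+0+0+0+1+0+1+0+0+0+1+0+0 mod 2 = 0
  c[1] = d·G[:,1] = (10101110100011000101000100)·(10110110011011001100110011) mod 2 = 1+0+1+0+0+1+1+0+0+0+0+0+1+1+0+0+0+1+0+0+0+0+0+0+0+0 mod 2 = 1
  c[2] = d·G[:,2] = (10101110100011000101000100)·(10000000000000000000000000) mod 2 = 1+0+0+0+0+0+0+0+0+0+0+0+0+0+0+0+0+0+0+0+0+0+0+0+0+0 mod 2 = 1
  c[3] = d·G[:,3] = (10101110100011000101000100)·(01110001111000111100001111) mod 2 = 0+0+1+0+0+0+0+0+1+0+0+0+0+0+0+0+0+1+0+0+0+0+0+1+0+0 mod 2 = 0
  c[4] = d·G[:,4] = (10101110100011000101000100)·(01000000000000000000000000) mod 2 = 0+0+0+0+0+0+0+0+0+0+0+0+0+0+0+0+0+0+0+0+0+0+0+0+0+0 mod 2 = 0
  c[5] = d·G[:,5] = (10101110100011000101000100)·(00100000000000000000000000) mod 2 = 0+0+1+0+0+0+0+0+0+0+0+0+0+0+0+0+0+0+0+0+0+0+0+0+0+0 mod 2 = 1
  c[6] = d·G[:,6] = (10101110100011000101000100)·(00010000000000000000000000) mod 2 = 0+0+0+0+0+0+0+0+0+0+0+0+0+0+0+0+0+0+0+0+0+0+0+0+0+0 mod 2 = 0
  c[7] = d·G[:,7] = (10101110100011000101000100)·(00001111111000000011111111) mod 2 = 0+0+0+0+1+1+1+0+1+0+0+0+0+0+0+0+0+0+0+1+0+0+0+1+0+0 mod 2 = 0
  c[8] = d·G[:,8] = (10101110100011000101000100)·(00001000000000000000000000) mod 2 = 0+0+0+0+1+0+0+0+0+0+0+0+0+0+0+0+0+0+0+0+0+0+0+0+0+0 mod 2 = 1
  c[9] = d·G[:,9] = (10101110100011000101000100)·(00000100000000000000000000) mod 2 = 0+0+0+0+0+1+0+0+0+0+0+0+0+0+0+0+0+0+0+0+0+0+0+0+0+0 mod 2 = 1
  c[10] = d·G[:,10] = (10101110100011000101000100)·(00000010000000000000000000) mod 2 = 0+0+0+0+0+0+1+0+0+0+0+0+0+0+0+0+0+0+0+0+0+0+0+0+0+0 mod 2 = 1
  c[11] = d·G[:,11] = (10101110100011000101000100)·(00000001000000000000000000) mod 2 = 0+0+0+0+0+0+0+0+0+0+0+0+0+0+0+0+0+0+0+0+0+0+0+0+0+0 mod 2 = 0
  c[12] = d·G[:,12] = (10101110100011000101000100)·(00000000100000000000000000) mod 2 = 0+0+0+0+0+0+0+0+1+0+0+0+0+0+0+0+0+0+0+0+0+0+0+0+0+0 mod 2 = 1
  c[13] = d·G[:,13] = (10101110100011000101000100)·(00000000010000000000000000) mod 2 = 0+0+0+0+0+0+0+0+0+0+0+0+0+0+0+0+0+0+0+0+0+0+0+0+0+0 mod 2 = 0
  c[14] = d·G[:,14] = (10101110100011000101000100)·(00000000001000000000000000) mod 2 = 0+0+0+0+0+0+0+0+0+0+0+0+0+0+0+0+0+0+0+0+0+0+0+0+0+0 mod 2 = 0
  c[15] = d·G[:,15] = (10101110100011000101000100)·(00000000000111111111111111) mod 2 = 0+0+0+0+0+0+0+0+0+0+0+0+1+1+0+0+0+1+0+1+0+0+0+1+0+0 mod 2 = 1
  c[16] = d·G[:,16] = (10101110100011000101000100)·(00000000000100000000000000) mod 2 = 0+0+0+0+0+0+0+0+0+0+0+0+0+0+0+0+0+0+0+0+0+0+0+0+0+0 mod 2 = 0
  c[17] = d·G[:,17] = (10101110100011000101000100)·(00000000000010000000000000) mod 2 = 0+0+0+0+0+0+0+0+0+0+0+0+1+0+0+0+0+0+0+0+0+0+0+0+0+0 mod 2 = 1
  c[18] = d·G[:,18] = (10101110100011000101000100)·(00000000000001000000000000) mod 2 = 0+0+0+0+0+0+0+0+0+0+0+0+0+1+0+0+0+0+0+0+0+0+0+0+0+0 mod 2 = 1
  c[19] = d·G[:,19] = (10101110100011000101000100)·(00000000000000100000000000) mod 2 = 0+0+0+0+0+0+0+0+0+0+0+0+0+0+0+0+0+0+0+0+0+0+0+0+0+0 mod 2 = 0
  c[20] = d·G[:,20] = (10101110100011000101000100)·(00000000000000010000000000) mod 2 = 0+0+0+0+0+0+0+0+0+0+0+0+0+0+0+0+0+0+0+0+0+0+0+0+0+0 mod 2 = 0
  c[21] = d·G[:,21] = (10101110100011000101000100)·(00000000000000001000000000) mod 2 = 0+0+0+0+0+0+0+0+0+0+0+0+0+0+0+0+0+0+0+0+0+0+0+0+0+0 mod 2 = 0
  c[22] = d·G[:,22] = (10101110100011000101000100)·(00000000000000000100000000) mod 2 = 0+0+0+0+0+0+0+0+0+0+0+0+0+0+0+0+0+1+0+0+0+0+0+0+0+0 mod 2 = 1
  c[23] = d·G[:,23] = (10101110100011000101000100)·(00000000000000000010000000) mod 2 = 0+0+0+0+0+0+0+0+0+0+0+0+0+0+0+0+0+0+0+0+0+0+0+0+0+0 mod 2 = 0
  c[24] = d·G[:,24] = (10101110100011000101000100)·(00000000000000000001000000) mod 2 = 0+0+0+0+0+0+0+0+0+0+0+0+0+0+0+0+0+0+0+1+0+0+0+0+0+0 mod 2 = 1
  c[25] = d·G[:,25] = (10101110100011000101000100)·(00000000000000000000100000) mod 2 = 0+0+0+0+0+0+0+0+0+0+0+0+0+0+0+0+0+0+0+0+0+0+0+0+0+0 mod 2 = 0
  c[26] = d·G[:,26] = (10101110100011000101000100)·(00000000000000000000010000) mod 2 = 0+0+0+0+0+0+0+0+0+0+0+0+0+0+0+0+0+0+0+0+0+0+0+0+0+0 mod 2 = 0
  c[27] = d·G[:,27] = (10101110100011000101000100)·(00000000000000000000001000) mod 2 = 0+0+0+0+0+0+0+0+0+0+0+0+0+0+0+0+0+0+0+0+0+0+0+0+0+0 mod 2 = 0
  c[28] = d·G[:,28] = (10101110100011000101000100)·(00000000000000000000000100) mod 2 = 0+0+0+0+0+0+0+0+0+0+0+0+0+0+0+0+0+0+0+0+0+0+0+1+0+0 mod 2 = 1
  c[29] = d·G[:,29] = (10101110100011000101000100)·(00000000000000000000000010) mod 2 = 0+0+0+0+0+0+0+0+0+0+0+0+0+0+0+0+0+0+0+0+0+0+0+0+0+0 mod 2 = 0
  c[30] = d·G[:,30] = (10101110100011000101000100)·(00000000000000000000000001) mod 2 = 0+0+0+0+0+0+0+0+0+0+0+0+0+0+0+0+0+0+0+0+0+0+0+0+0+0 mod 2 = 0
Codeword = 0110010011101001011000101000100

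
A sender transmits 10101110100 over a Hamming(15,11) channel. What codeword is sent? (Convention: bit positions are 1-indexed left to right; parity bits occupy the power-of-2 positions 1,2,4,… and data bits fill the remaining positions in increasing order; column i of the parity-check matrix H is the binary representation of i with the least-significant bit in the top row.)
Codeword c = d · G (mod 2), d = 10101110100:
  c[0] = d·G[:,0] = (10101110100)·(11011010101) mod 2 = 1+0+0+0+1+0+1+0+1+0+0 mod 2 = 0
  c[1] = d·G[:,1] = (10101110100)·(10110110011) mod 2 = 1+0+1+0+0+1+1+0+0+0+0 mod 2 = 0
  c[2] = d·G[:,2] = (10101110100)·(10000000000) mod 2 = 1+0+0+0+0+0+0+0+0+0+0 mod 2 = 1
  c[3] = d·G[:,3] = (10101110100)·(01110001111) mod 2 = 0+0+1+0+0+0+0+0+1+0+0 mod 2 = 0
  c[4] = d·G[:,4] = (10101110100)·(01000000000) mod 2 = 0+0+0+0+0+0+0+0+0+0+0 mod 2 = 0
  c[5] = d·G[:,5] = (10101110100)·(00100000000) mod 2 = 0+0+1+0+0+0+0+0+0+0+0 mod 2 = 1
  c[6] = d·G[:,6] = (10101110100)·(00010000000) mod 2 = 0+0+0+0+0+0+0+0+0+0+0 mod 2 = 0
  c[7] = d·G[:,7] = (10101110100)·(00001111111) mod 2 = 0+0+0+0+1+1+1+0+1+0+0 mod 2 = 0
  c[8] = d·G[:,8] = (10101110100)·(00001000000) mod 2 = 0+0+0+0+1+0+0+0+0+0+0 mod 2 = 1
  c[9] = d·G[:,9] = (10101110100)·(00000100000) mod 2 = 0+0+0+0+0+1+0+0+0+0+0 mod 2 = 1
  c[10] = d·G[:,10] = (10101110100)·(00000010000) mod 2 = 0+0+0+0+0+0+1+0+0+0+0 mod 2 = 1
  c[11] = d·G[:,11] = (10101110100)·(00000001000) mod 2 = 0+0+0+0+0+0+0+0+0+0+0 mod 2 = 0
  c[12] = d·G[:,12] = (10101110100)·(00000000100) mod 2 = 0+0+0+0+0+0+0+0+1+0+0 mod 2 = 1
  c[13] = d·G[:,13] = (10101110100)·(00000000010) mod 2 = 0+0+0+0+0+0+0+0+0+0+0 mod 2 = 0
  c[14] = d·G[:,14] = (10101110100)·(00000000001) mod 2 = 0+0+0+0+0+0+0+0+0+0+0 mod 2 = 0
Codeword = 001001001110100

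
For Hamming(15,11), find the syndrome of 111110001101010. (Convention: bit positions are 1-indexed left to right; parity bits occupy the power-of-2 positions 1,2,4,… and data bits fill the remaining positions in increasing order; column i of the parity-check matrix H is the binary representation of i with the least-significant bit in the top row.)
Syndrome s = H · r^T (mod 2), r = 111110001101010:
  s[0] = (101010101010101)·(111110001101010) mod 2 = 1+0+1+0+1+0+0+0+1+0+0+0+0+0+0 mod 2 = 0
  s[1] = (011001100110011)·(111110001101010) mod 2 = 0+1+1+0+0+0+0+0+0+1+0+0+0+1+0 mod 2 = 0
  s[2] = (000111100001111)·(111110001101010) mod 2 = 0+0+0+1+1+0+0+0+0+0+0+1+0+1+0 mod 2 = 0
  s[3] = (000000011111111)·(111110001101010) mod 2 = 0+0+0+0+0+0+0+0+1+1+0+1+0+1+0 mod 2 = 0
Syndrome = 0000
s = 0: no error detected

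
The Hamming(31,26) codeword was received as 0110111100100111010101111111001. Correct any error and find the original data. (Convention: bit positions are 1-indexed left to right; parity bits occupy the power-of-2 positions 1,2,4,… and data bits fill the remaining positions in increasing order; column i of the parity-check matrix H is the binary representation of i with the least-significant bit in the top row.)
Syndrome s = H · r^T (mod 2), r = 0110111100100111010101111111001:
  s[0] = (1010101010101010101010101010101)·(0110111100100111010101111111001) mod 2 = 0+0+1+0+1+0+1+0+0+0+1+0+0+0+1+0+0+0+0+0+0+0+1+0+1+0+1+0+0+0+1 mod 2 = 1
  s[1] = (0110011001100110011001100110011)·(0110111100100111010101111111001) mod 2 = 0+1+1+0+0+1+1+0+0+0+1+0+0+1+1+0+0+1+0+0+0+1+1+0+0+1+1+0+0+0+1 mod 2 = 1
  s[2] = (0001111000011110000111100001111)·(0110111100100111010101111111001) mod 2 = 0+0+0+0+1+1+1+0+0+0+0+0+0+1+1+0+0+0+0+1+0+1+1+0+0+0+0+1+0+0+1 mod 2 = 0
  s[3] = (0000000111111110000000011111111)·(0110111100100111010101111111001) mod 2 = 0+0+0+0+0+0+0+1+0+0+1+0+0+1+1+0+0+0+0+0+0+0+0+1+1+1+1+1+0+0+1 mod 2 = 0
  s[4] = (0000000000000001111111111111111)·(0110111100100111010101111111001) mod 2 = 0+0+0+0+0+0+0+0+0+0+0+0+0+0+0+1+0+1+0+1+0+1+1+1+1+1+1+1+0+0+1 mod 2 = 1
Syndrome = 11001
Column 19 of H equals this syndrome → error at bit 19 (1-indexed).
Flip bit 19: 0110111100100111010101111111001 → 0110111100100111011101111111001
Extract data bits at positions {3,5,6,7,9,10,11,12,13,14,15,17,18,19,20,21,22,23,24,25,26,27,28,29,30,31}: 11110010011011101111111001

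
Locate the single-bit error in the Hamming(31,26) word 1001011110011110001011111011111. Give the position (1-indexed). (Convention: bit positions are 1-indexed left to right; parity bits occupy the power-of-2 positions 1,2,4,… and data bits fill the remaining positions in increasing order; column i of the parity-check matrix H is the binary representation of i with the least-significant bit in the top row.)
Syndrome s = H · r^T (mod 2), r = 1001011110011110001011111011111:
  s[0] = (1010101010101010101010101010101)·(1001011110011110001011111011111) mod 2 = 1+0+0+0+0+0+1+0+1+0+0+0+1+0+1+0+0+0+1+0+1+0+1+0+1+0+1+0+1+0+1 mod 2 = 0
  s[1] = (0110011001100110011001100110011)·(1001011110011110001011111011111) mod 2 = 0+0+0+0+0+1+1+0+0+0+0+0+0+1+1+0+0+0+1+0+0+1+1+0+0+0+1+0+0+1+1 mod 2 = 0
  s[2] = (0001111000011110000111100001111)·(1001011110011110001011111011111) mod 2 = 0+0+0+1+0+1+1+0+0+0+0+1+1+1+1+0+0+0+0+0+1+1+1+0+0+0+0+1+1+1+1 mod 2 = 0
  s[3] = (0000000111111110000000011111111)·(1001011110011110001011111011111) mod 2 = 0+0+0+0+0+0+0+1+1+0+0+1+1+1+1+0+0+0+0+0+0+0+0+1+1+0+1+1+1+1+1 mod 2 = 1
  s[4] = (0000000000000001111111111111111)·(1001011110011110001011111011111) mod 2 = 0+0+0+0+0+0+0+0+0+0+0+0+0+0+0+0+0+0+1+0+1+1+1+1+1+0+1+1+1+1+1 mod 2 = 1
Syndrome = 00011
Column i of H is the binary representation of i, so the syndrome is the binary index of the flipped bit.
Read s = 00011 with s[0] as LSB: 0·2^0 + 0·2^1 + 0·2^2 + 1·2^3 + 1·2^4 = 24.
Error is at bit position 24.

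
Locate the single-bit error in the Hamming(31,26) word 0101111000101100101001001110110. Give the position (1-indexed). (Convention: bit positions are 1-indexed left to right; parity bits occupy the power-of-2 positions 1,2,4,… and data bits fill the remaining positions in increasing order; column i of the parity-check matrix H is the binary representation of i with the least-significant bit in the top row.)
Syndrome s = H · r^T (mod 2), r = 0101111000101100101001001110110:
  s[0] = (1010101010101010101010101010101)·(0101111000101100101001001110110) mod 2 = 0+0+0+0+1+0+1+0+0+0+1+0+1+0+0+0+1+0+1+0+0+0+0+0+1+0+1+0+1+0+0 mod 2 = 1
  s[1] = (0110011001100110011001100110011)·(0101111000101100101001001110110) mod 2 = 0+1+0+0+0+1+1+0+0+0+1+0+0+1+0+0+0+0+1+0+0+1+0+0+0+1+1+0+0+1+0 mod 2 = 0
  s[2] = (0001111000011110000111100001111)·(0101111000101100101001001110110) mod 2 = 0+0+0+1+1+1+1+0+0+0+0+0+1+1+0+0+0+0+0+0+0+1+0+0+0+0+0+0+1+1+0 mod 2 = 1
  s[3] = (0000000111111110000000011111111)·(0101111000101100101001001110110) mod 2 = 0+0+0+0+0+0+0+0+0+0+1+0+1+1+0+0+0+0+0+0+0+0+0+0+1+1+1+0+1+1+0 mod 2 = 0
  s[4] = (0000000000000001111111111111111)·(0101111000101100101001001110110) mod 2 = 0+0+0+0+0+0+0+0+0+0+0+0+0+0+0+0+1+0+1+0+0+1+0+0+1+1+1+0+1+1+0 mod 2 = 0
Syndrome = 10100
Column i of H is the binary representation of i, so the syndrome is the binary index of the flipped bit.
Read s = 10100 with s[0] as LSB: 1·2^0 + 0·2^1 + 1·2^2 + 0·2^3 + 0·2^4 = 5.
Error is at bit position 5.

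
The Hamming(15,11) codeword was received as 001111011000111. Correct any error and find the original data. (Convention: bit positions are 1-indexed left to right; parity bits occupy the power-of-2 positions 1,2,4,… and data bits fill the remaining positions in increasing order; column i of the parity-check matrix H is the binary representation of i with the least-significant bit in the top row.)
Syndrome s = H · r^T (mod 2), r = 001111011000111:
  s[0] = (101010101010101)·(001111011000111) mod 2 = 0+0+1+0+1+0+0+0+1+0+0+0+1+0+1 mod 2 = 1
  s[1] = (011001100110011)·(001111011000111) mod 2 = 0+0+1+0+0+1+0+0+0+0+0+0+0+1+1 mod 2 = 0
  s[2] = (000111100001111)·(001111011000111) mod 2 = 0+0+0+1+1+1+0+0+0+0+0+0+1+1+1 mod 2 = 0
  s[3] = (000000011111111)·(001111011000111) mod 2 = 0+0+0+0+0+0+0+1+1+0+0+0+1+1+1 mod 2 = 1
Syndrome = 1001
Column 9 of H equals this syndrome → error at bit 9 (1-indexed).
Flip bit 9: 001111011000111 → 001111010000111
Extract data bits at positions {3,5,6,7,9,10,11,12,13,14,15}: 11100000111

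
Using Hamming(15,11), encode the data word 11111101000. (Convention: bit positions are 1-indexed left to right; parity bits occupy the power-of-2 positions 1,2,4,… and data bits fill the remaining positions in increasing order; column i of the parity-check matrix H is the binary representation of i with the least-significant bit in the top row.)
Codeword c = d · G (mod 2), d = 11111101000:
  c[0] = d·G[:,0] = (11111101000)·(11011010101) mod 2 = 1+1+0+1+1+0+0+0+0+0+0 mod 2 = 0
  c[1] = d·G[:,1] = (11111101000)·(10110110011) mod 2 = 1+0+1+1+0+1+0+0+0+0+0 mod 2 = 0
  c[2] = d·G[:,2] = (11111101000)·(10000000000) mod 2 = 1+0+0+0+0+0+0+0+0+0+0 mod 2 = 1
  c[3] = d·G[:,3] = (11111101000)·(01110001111) mod 2 = 0+1+1+1+0+0+0+1+0+0+0 mod 2 = 0
  c[4] = d·G[:,4] = (11111101000)·(01000000000) mod 2 = 0+1+0+0+0+0+0+0+0+0+0 mod 2 = 1
  c[5] = d·G[:,5] = (11111101000)·(00100000000) mod 2 = 0+0+1+0+0+0+0+0+0+0+0 mod 2 = 1
  c[6] = d·G[:,6] = (11111101000)·(00010000000) mod 2 = 0+0+0+1+0+0+0+0+0+0+0 mod 2 = 1
  c[7] = d·G[:,7] = (11111101000)·(00001111111) mod 2 = 0+0+0+0+1+1+0+1+0+0+0 mod 2 = 1
  c[8] = d·G[:,8] = (11111101000)·(00001000000) mod 2 = 0+0+0+0+1+0+0+0+0+0+0 mod 2 = 1
  c[9] = d·G[:,9] = (11111101000)·(00000100000) mod 2 = 0+0+0+0+0+1+0+0+0+0+0 mod 2 = 1
  c[10] = d·G[:,10] = (11111101000)·(00000010000) mod 2 = 0+0+0+0+0+0+0+0+0+0+0 mod 2 = 0
  c[11] = d·G[:,11] = (11111101000)·(00000001000) mod 2 = 0+0+0+0+0+0+0+1+0+0+0 mod 2 = 1
  c[12] = d·G[:,12] = (11111101000)·(00000000100) mod 2 = 0+0+0+0+0+0+0+0+0+0+0 mod 2 = 0
  c[13] = d·G[:,13] = (11111101000)·(00000000010) mod 2 = 0+0+0+0+0+0+0+0+0+0+0 mod 2 = 0
  c[14] = d·G[:,14] = (11111101000)·(00000000001) mod 2 = 0+0+0+0+0+0+0+0+0+0+0 mod 2 = 0
Codeword = 001011111101000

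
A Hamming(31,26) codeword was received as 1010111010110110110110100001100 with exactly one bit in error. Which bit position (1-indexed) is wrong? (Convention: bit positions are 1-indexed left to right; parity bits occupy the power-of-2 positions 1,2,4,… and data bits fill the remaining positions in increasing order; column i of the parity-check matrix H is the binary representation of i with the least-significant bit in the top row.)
Syndrome s = H · r^T (mod 2), r = 1010111010110110110110100001100:
  s[0] = (1010101010101010101010101010101)·(1010111010110110110110100001100) mod 2 = 1+0+1+0+1+0+1+0+1+0+1+0+0+0+1+0+1+0+0+0+1+0+1+0+0+0+0+0+1+0+0 mod 2 = 1
  s[1] = (0110011001100110011001100110011)·(1010111010110110110110100001100) mod 2 = 0+0+1+0+0+1+1+0+0+0+1+0+0+1+1+0+0+1+0+0+0+0+1+0+0+0+0+0+0+0+0 mod 2 = 0
  s[2] = (0001111000011110000111100001111)·(1010111010110110110110100001100) mod 2 = 0+0+0+0+1+1+1+0+0+0+0+1+0+1+1+0+0+0+0+1+1+0+1+0+0+0+0+1+1+0+0 mod 2 = 1
  s[3] = (0000000111111110000000011111111)·(1010111010110110110110100001100) mod 2 = 0+0+0+0+0+0+0+0+1+0+1+1+0+1+1+0+0+0+0+0+0+0+0+0+0+0+0+1+1+0+0 mod 2 = 1
  s[4] = (0000000000000001111111111111111)·(1010111010110110110110100001100) mod 2 = 0+0+0+0+0+0+0+0+0+0+0+0+0+0+0+0+1+1+0+1+1+0+1+0+0+0+0+1+1+0+0 mod 2 = 1
Syndrome = 10111
Column i of H is the binary representation of i, so the syndrome is the binary index of the flipped bit.
Read s = 10111 with s[0] as LSB: 1·2^0 + 0·2^1 + 1·2^2 + 1·2^3 + 1·2^4 = 29.
Error is at bit position 29.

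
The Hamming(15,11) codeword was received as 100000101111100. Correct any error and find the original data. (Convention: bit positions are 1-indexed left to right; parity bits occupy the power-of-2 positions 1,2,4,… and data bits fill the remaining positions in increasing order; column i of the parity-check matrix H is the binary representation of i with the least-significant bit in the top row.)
Syndrome s = H · r^T (mod 2), r = 100000101111100:
  s[0] = (101010101010101)·(100000101111100) mod 2 = 1+0+0+0+0+0+1+0+1+0+1+0+1+0+0 mod 2 = 1
  s[1] = (011001100110011)·(100000101111100) mod 2 = 0+0+0+0+0+0+1+0+0+1+1+0+0+0+0 mod 2 = 1
  s[2] = (000111100001111)·(100000101111100) mod 2 = 0+0+0+0+0+0+1+0+0+0+0+1+1+0+0 mod 2 = 1
  s[3] = (000000011111111)·(100000101111100) mod 2 = 0+0+0+0+0+0+0+0+1+1+1+1+1+0+0 mod 2 = 1
Syndrome = 1111
Column 15 of H equals this syndrome → error at bit 15 (1-indexed).
Flip bit 15: 100000101111100 → 100000101111101
Extract data bits at positions {3,5,6,7,9,10,11,12,13,14,15}: 00011111101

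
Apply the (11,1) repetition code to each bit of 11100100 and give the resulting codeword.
Repeat each bit 11× and concatenate:
1→11111111111  1→11111111111  1→11111111111  0→00000000000  0→00000000000  1→11111111111  0→00000000000  0→00000000000
Codeword = 1111111111111111111111111111111110000000000000000000000111111111110000000000000000000000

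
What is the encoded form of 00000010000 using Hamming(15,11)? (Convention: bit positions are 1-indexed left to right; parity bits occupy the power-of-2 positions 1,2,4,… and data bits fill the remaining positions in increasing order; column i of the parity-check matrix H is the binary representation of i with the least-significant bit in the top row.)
Codeword c = d · G (mod 2), d = 00000010000:
  c[0] = d·G[:,0] = (00000010000)·(11011010101) mod 2 = 0+0+0+0+0+0+1+0+0+0+0 mod 2 = 1
  c[1] = d·G[:,1] = (00000010000)·(10110110011) mod 2 = 0+0+0+0+0+0+1+0+0+0+0 mod 2 = 1
  c[2] = d·G[:,2] = (00000010000)·(10000000000) mod 2 = 0+0+0+0+0+0+0+0+0+0+0 mod 2 = 0
  c[3] = d·G[:,3] = (00000010000)·(01110001111) mod 2 = 0+0+0+0+0+0+0+0+0+0+0 mod 2 = 0
  c[4] = d·G[:,4] = (00000010000)·(01000000000) mod 2 = 0+0+0+0+0+0+0+0+0+0+0 mod 2 = 0
  c[5] = d·G[:,5] = (00000010000)·(00100000000) mod 2 = 0+0+0+0+0+0+0+0+0+0+0 mod 2 = 0
  c[6] = d·G[:,6] = (00000010000)·(00010000000) mod 2 = 0+0+0+0+0+0+0+0+0+0+0 mod 2 = 0
  c[7] = d·G[:,7] = (00000010000)·(00001111111) mod 2 = 0+0+0+0+0+0+1+0+0+0+0 mod 2 = 1
  c[8] = d·G[:,8] = (00000010000)·(00001000000) mod 2 = 0+0+0+0+0+0+0+0+0+0+0 mod 2 = 0
  c[9] = d·G[:,9] = (00000010000)·(00000100000) mod 2 = 0+0+0+0+0+0+0+0+0+0+0 mod 2 = 0
  c[10] = d·G[:,10] = (00000010000)·(00000010000) mod 2 = 0+0+0+0+0+0+1+0+0+0+0 mod 2 = 1
  c[11] = d·G[:,11] = (00000010000)·(00000001000) mod 2 = 0+0+0+0+0+0+0+0+0+0+0 mod 2 = 0
  c[12] = d·G[:,12] = (00000010000)·(00000000100) mod 2 = 0+0+0+0+0+0+0+0+0+0+0 mod 2 = 0
  c[13] = d·G[:,13] = (00000010000)·(00000000010) mod 2 = 0+0+0+0+0+0+0+0+0+0+0 mod 2 = 0
  c[14] = d·G[:,14] = (00000010000)·(00000000001) mod 2 = 0+0+0+0+0+0+0+0+0+0+0 mod 2 = 0
Codeword = 110000010010000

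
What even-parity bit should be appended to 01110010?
Sum of data bits: 0+1+1+1+0+0+1+0 = 4.
4 mod 2 = 0, so parity bit = 0.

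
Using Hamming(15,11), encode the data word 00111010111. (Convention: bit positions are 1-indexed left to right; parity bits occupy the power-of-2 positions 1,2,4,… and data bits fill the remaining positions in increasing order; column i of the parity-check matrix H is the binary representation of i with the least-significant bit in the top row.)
Codeword c = d · G (mod 2), d = 00111010111:
  c[0] = d·G[:,0] = (00111010111)·(11011010101) mod 2 = 0+0+0+1+1+0+1+0+1+0+1 mod 2 = 1
  c[1] = d·G[:,1] = (00111010111)·(10110110011) mod 2 = 0+0+1+1+0+0+1+0+0+1+1 mod 2 = 1
  c[2] = d·G[:,2] = (00111010111)·(10000000000) mod 2 = 0+0+0+0+0+0+0+0+0+0+0 mod 2 = 0
  c[3] = d·G[:,3] = (00111010111)·(01110001111) mod 2 = 0+0+1+1+0+0+0+0+1+1+1 mod 2 = 1
  c[4] = d·G[:,4] = (00111010111)·(01000000000) mod 2 = 0+0+0+0+0+0+0+0+0+0+0 mod 2 = 0
  c[5] = d·G[:,5] = (00111010111)·(00100000000) mod 2 = 0+0+1+0+0+0+0+0+0+0+0 mod 2 = 1
  c[6] = d·G[:,6] = (00111010111)·(00010000000) mod 2 = 0+0+0+1+0+0+0+0+0+0+0 mod 2 = 1
  c[7] = d·G[:,7] = (00111010111)·(00001111111) mod 2 = 0+0+0+0+1+0+1+0+1+1+1 mod 2 = 1
  c[8] = d·G[:,8] = (00111010111)·(00001000000) mod 2 = 0+0+0+0+1+0+0+0+0+0+0 mod 2 = 1
  c[9] = d·G[:,9] = (00111010111)·(00000100000) mod 2 = 0+0+0+0+0+0+0+0+0+0+0 mod 2 = 0
  c[10] = d·G[:,10] = (00111010111)·(00000010000) mod 2 = 0+0+0+0+0+0+1+0+0+0+0 mod 2 = 1
  c[11] = d·G[:,11] = (00111010111)·(00000001000) mod 2 = 0+0+0+0+0+0+0+0+0+0+0 mod 2 = 0
  c[12] = d·G[:,12] = (00111010111)·(00000000100) mod 2 = 0+0+0+0+0+0+0+0+1+0+0 mod 2 = 1
  c[13] = d·G[:,13] = (00111010111)·(00000000010) mod 2 = 0+0+0+0+0+0+0+0+0+1+0 mod 2 = 1
  c[14] = d·G[:,14] = (00111010111)·(00000000001) mod 2 = 0+0+0+0+0+0+0+0+0+0+1 mod 2 = 1
Codeword = 110101111010111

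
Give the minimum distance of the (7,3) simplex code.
d_min = 4 (every nonzero codeword of the simplex code S_3 has weight 2^(r−1) = 4).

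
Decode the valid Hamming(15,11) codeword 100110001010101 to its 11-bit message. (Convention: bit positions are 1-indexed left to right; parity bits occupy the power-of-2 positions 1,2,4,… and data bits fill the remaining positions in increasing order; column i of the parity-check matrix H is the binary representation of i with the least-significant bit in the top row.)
Parity bits occupy power-of-2 positions; data bits are at positions {3,5,6,7,9,10,11,12,13,14,15} (1-indexed).
Extract: c[3]=0 c[5]=1 c[6]=0 c[7]=0 c[9]=1 c[10]=0 c[11]=1 c[12]=0 c[13]=1 c[14]=0 c[15]=1
Data = 01001010101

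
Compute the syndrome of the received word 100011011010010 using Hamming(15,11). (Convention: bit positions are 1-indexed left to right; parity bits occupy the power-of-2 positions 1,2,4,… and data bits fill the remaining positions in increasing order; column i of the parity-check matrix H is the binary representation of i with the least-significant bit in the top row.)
Syndrome s = H · r^T (mod 2), r = 100011011010010:
  s[0] = (101010101010101)·(100011011010010) mod 2 = 1+0+0+0+1+0+0+0+1+0+1+0+0+0+0 mod 2 = 0
  s[1] = (011001100110011)·(100011011010010) mod 2 = 0+0+0+0+0+1+0+0+0+0+1+0+0+1+0 mod 2 = 1
  s[2] = (000111100001111)·(100011011010010) mod 2 = 0+0+0+0+1+1+0+0+0+0+0+0+0+1+0 mod 2 = 1
  s[3] = (000000011111111)·(100011011010010) mod 2 = 0+0+0+0+0+0+0+1+1+0+1+0+0+1+0 mod 2 = 0
Syndrome = 0110
Non-zero syndrome: error at position 6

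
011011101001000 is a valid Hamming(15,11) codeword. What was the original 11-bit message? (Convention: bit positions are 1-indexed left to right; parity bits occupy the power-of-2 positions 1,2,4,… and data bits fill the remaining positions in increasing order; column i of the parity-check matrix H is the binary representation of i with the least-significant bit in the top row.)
Parity bits occupy power-of-2 positions; data bits are at positions {3,5,6,7,9,10,11,12,13,14,15} (1-indexed).
Extract: c[3]=1 c[5]=1 c[6]=1 c[7]=1 c[9]=1 c[10]=0 c[11]=0 c[12]=1 c[13]=0 c[14]=0 c[15]=0
Data = 11111001000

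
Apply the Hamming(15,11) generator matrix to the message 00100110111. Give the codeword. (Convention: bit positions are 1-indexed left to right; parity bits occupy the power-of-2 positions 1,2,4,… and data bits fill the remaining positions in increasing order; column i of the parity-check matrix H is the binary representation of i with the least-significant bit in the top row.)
Codeword c = d · G (mod 2), d = 00100110111:
  c[0] = d·G[:,0] = (00100110111)·(11011010101) mod 2 = 0+0+0+0+0+0+1+0+1+0+1 mod 2 = 1
  c[1] = d·G[:,1] = (00100110111)·(10110110011) mod 2 = 0+0+1+0+0+1+1+0+0+1+1 mod 2 = 1
  c[2] = d·G[:,2] = (00100110111)·(10000000000) mod 2 = 0+0+0+0+0+0+0+0+0+0+0 mod 2 = 0
  c[3] = d·G[:,3] = (00100110111)·(01110001111) mod 2 = 0+0+1+0+0+0+0+0+1+1+1 mod 2 = 0
  c[4] = d·G[:,4] = (00100110111)·(01000000000) mod 2 = 0+0+0+0+0+0+0+0+0+0+0 mod 2 = 0
  c[5] = d·G[:,5] = (00100110111)·(00100000000) mod 2 = 0+0+1+0+0+0+0+0+0+0+0 mod 2 = 1
  c[6] = d·G[:,6] = (00100110111)·(00010000000) mod 2 = 0+0+0+0+0+0+0+0+0+0+0 mod 2 = 0
  c[7] = d·G[:,7] = (00100110111)·(00001111111) mod 2 = 0+0+0+0+0+1+1+0+1+1+1 mod 2 = 1
  c[8] = d·G[:,8] = (00100110111)·(00001000000) mod 2 = 0+0+0+0+0+0+0+0+0+0+0 mod 2 = 0
  c[9] = d·G[:,9] = (00100110111)·(00000100000) mod 2 = 0+0+0+0+0+1+0+0+0+0+0 mod 2 = 1
  c[10] = d·G[:,10] = (00100110111)·(00000010000) mod 2 = 0+0+0+0+0+0+1+0+0+0+0 mod 2 = 1
  c[11] = d·G[:,11] = (00100110111)·(00000001000) mod 2 = 0+0+0+0+0+0+0+0+0+0+0 mod 2 = 0
  c[12] = d·G[:,12] = (00100110111)·(00000000100) mod 2 = 0+0+0+0+0+0+0+0+1+0+0 mod 2 = 1
  c[13] = d·G[:,13] = (00100110111)·(00000000010) mod 2 = 0+0+0+0+0+0+0+0+0+1+0 mod 2 = 1
  c[14] = d·G[:,14] = (00100110111)·(00000000001) mod 2 = 0+0+0+0+0+0+0+0+0+0+1 mod 2 = 1
Codeword = 110001010110111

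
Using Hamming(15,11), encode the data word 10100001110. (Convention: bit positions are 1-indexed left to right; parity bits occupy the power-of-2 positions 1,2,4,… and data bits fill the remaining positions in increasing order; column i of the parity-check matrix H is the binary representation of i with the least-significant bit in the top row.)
Codeword c = d · G (mod 2), d = 10100001110:
  c[0] = d·G[:,0] = (10100001110)·(11011010101) mod 2 = 1+0+0+0+0+0+0+0+1+0+0 mod 2 = 0
  c[1] = d·G[:,1] = (10100001110)·(10110110011) mod 2 = 1+0+1+0+0+0+0+0+0+1+0 mod 2 = 1
  c[2] = d·G[:,2] = (10100001110)·(10000000000) mod 2 = 1+0+0+0+0+0+0+0+0+0+0 mod 2 = 1
  c[3] = d·G[:,3] = (10100001110)·(01110001111) mod 2 = 0+0+1+0+0+0+0+1+1+1+0 mod 2 = 0
  c[4] = d·G[:,4] = (10100001110)·(01000000000) mod 2 = 0+0+0+0+0+0+0+0+0+0+0 mod 2 = 0
  c[5] = d·G[:,5] = (10100001110)·(00100000000) mod 2 = 0+0+1+0+0+0+0+0+0+0+0 mod 2 = 1
  c[6] = d·G[:,6] = (10100001110)·(00010000000) mod 2 = 0+0+0+0+0+0+0+0+0+0+0 mod 2 = 0
  c[7] = d·G[:,7] = (10100001110)·(00001111111) mod 2 = 0+0+0+0+0+0+0+1+1+1+0 mod 2 = 1
  c[8] = d·G[:,8] = (10100001110)·(00001000000) mod 2 = 0+0+0+0+0+0+0+0+0+0+0 mod 2 = 0
  c[9] = d·G[:,9] = (10100001110)·(00000100000) mod 2 = 0+0+0+0+0+0+0+0+0+0+0 mod 2 = 0
  c[10] = d·G[:,10] = (10100001110)·(00000010000) mod 2 = 0+0+0+0+0+0+0+0+0+0+0 mod 2 = 0
  c[11] = d·G[:,11] = (10100001110)·(00000001000) mod 2 = 0+0+0+0+0+0+0+1+0+0+0 mod 2 = 1
  c[12] = d·G[:,12] = (10100001110)·(00000000100) mod 2 = 0+0+0+0+0+0+0+0+1+0+0 mod 2 = 1
  c[13] = d·G[:,13] = (10100001110)·(00000000010) mod 2 = 0+0+0+0+0+0+0+0+0+1+0 mod 2 = 1
  c[14] = d·G[:,14] = (10100001110)·(00000000001) mod 2 = 0+0+0+0+0+0+0+0+0+0+0 mod 2 = 0
Codeword = 011001010001110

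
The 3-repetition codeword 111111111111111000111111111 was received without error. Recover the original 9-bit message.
Split into 3-bit blocks: 111 111 111 111 111 000 111 111 111
Data = 111110111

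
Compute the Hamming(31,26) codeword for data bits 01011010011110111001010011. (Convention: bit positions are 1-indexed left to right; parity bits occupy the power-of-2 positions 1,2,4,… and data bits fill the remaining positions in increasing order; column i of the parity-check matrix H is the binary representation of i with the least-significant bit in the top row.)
Codeword c = d · G (mod 2), d = 01011010011110111001010011:
  c[0] = d·G[:,0] = (01011010011110111001010011)·(11011010101101010101010101) mod 2 = 0+1+0+1+1+0+1+0+0+0+1+1+0+0+0+1+0+0+0+1+0+1+0+0+0+1 mod 2 = 0
  c[1] = d·G[:,1] = (01011010011110111001010011)·(10110110011011001100110011) mod 2 = 0+0+0+1+0+0+1+0+0+1+1+0+1+0+0+0+1+0+0+0+0+1+0+0+1+1 mod 2 = 1
  c[2] = d·G[:,2] = (01011010011110111001010011)·(10000000000000000000000000) mod 2 = 0+0+0+0+0+0+0+0+0+0+0+0+0+0+0+0+0+0+0+0+0+0+0+0+0+0 mod 2 = 0
  c[3] = d·G[:,3] = (01011010011110111001010011)·(01110001111000111100001111) mod 2 = 0+1+0+1+0+0+0+0+0+1+1+0+0+0+1+1+1+0+0+0+0+0+0+0+1+1 mod 2 = 1
  c[4] = d·G[:,4] = (01011010011110111001010011)·(01000000000000000000000000) mod 2 = 0+1+0+0+0+0+0+0+0+0+0+0+0+0+0+0+0+0+0+0+0+0+0+0+0+0 mod 2 = 1
  c[5] = d·G[:,5] = (01011010011110111001010011)·(00100000000000000000000000) mod 2 = 0+0+0+0+0+0+0+0+0+0+0+0+0+0+0+0+0+0+0+0+0+0+0+0+0+0 mod 2 = 0
  c[6] = d·G[:,6] = (01011010011110111001010011)·(00010000000000000000000000) mod 2 = 0+0+0+1+0+0+0+0+0+0+0+0+0+0+0+0+0+0+0+0+0+0+0+0+0+0 mod 2 = 1
  c[7] = d·G[:,7] = (01011010011110111001010011)·(00001111111000000011111111) mod 2 = 0+0+0+0+1+0+1+0+0+1+1+0+0+0+0+0+0+0+0+1+0+1+0+0+1+1 mod 2 = 0
  c[8] = d·G[:,8] = (01011010011110111001010011)·(00001000000000000000000000) mod 2 = 0+0+0+0+1+0+0+0+0+0+0+0+0+0+0+0+0+0+0+0+0+0+0+0+0+0 mod 2 = 1
  c[9] = d·G[:,9] = (01011010011110111001010011)·(00000100000000000000000000) mod 2 = 0+0+0+0+0+0+0+0+0+0+0+0+0+0+0+0+0+0+0+0+0+0+0+0+0+0 mod 2 = 0
  c[10] = d·G[:,10] = (01011010011110111001010011)·(00000010000000000000000000) mod 2 = 0+0+0+0+0+0+1+0+0+0+0+0+0+0+0+0+0+0+0+0+0+0+0+0+0+0 mod 2 = 1
  c[11] = d·G[:,11] = (01011010011110111001010011)·(00000001000000000000000000) mod 2 = 0+0+0+0+0+0+0+0+0+0+0+0+0+0+0+0+0+0+0+0+0+0+0+0+0+0 mod 2 = 0
  c[12] = d·G[:,12] = (01011010011110111001010011)·(00000000100000000000000000) mod 2 = 0+0+0+0+0+0+0+0+0+0+0+0+0+0+0+0+0+0+0+0+0+0+0+0+0+0 mod 2 = 0
  c[13] = d·G[:,13] = (01011010011110111001010011)·(00000000010000000000000000) mod 2 = 0+0+0+0+0+0+0+0+0+1+0+0+0+0+0+0+0+0+0+0+0+0+0+0+0+0 mod 2 = 1
  c[14] = d·G[:,14] = (01011010011110111001010011)·(00000000001000000000000000) mod 2 = 0+0+0+0+0+0+0+0+0+0+1+0+0+0+0+0+0+0+0+0+0+0+0+0+0+0 mod 2 = 1
  c[15] = d·G[:,15] = (01011010011110111001010011)·(00000000000111111111111111) mod 2 = 0+0+0+0+0+0+0+0+0+0+0+1+1+0+1+1+1+0+0+1+0+1+0+0+1+1 mod 2 = 1
  c[16] = d·G[:,16] = (01011010011110111001010011)·(00000000000100000000000000) mod 2 = 0+0+0+0+0+0+0+0+0+0+0+1+0+0+0+0+0+0+0+0+0+0+0+0+0+0 mod 2 = 1
  c[17] = d·G[:,17] = (01011010011110111001010011)·(00000000000010000000000000) mod 2 = 0+0+0+0+0+0+0+0+0+0+0+0+1+0+0+0+0+0+0+0+0+0+0+0+0+0 mod 2 = 1
  c[18] = d·G[:,18] = (01011010011110111001010011)·(00000000000001000000000000) mod 2 = 0+0+0+0+0+0+0+0+0+0+0+0+0+0+0+0+0+0+0+0+0+0+0+0+0+0 mod 2 = 0
  c[19] = d·G[:,19] = (01011010011110111001010011)·(00000000000000100000000000) mod 2 = 0+0+0+0+0+0+0+0+0+0+0+0+0+0+1+0+0+0+0+0+0+0+0+0+0+0 mod 2 = 1
  c[20] = d·G[:,20] = (01011010011110111001010011)·(00000000000000010000000000) mod 2 = 0+0+0+0+0+0+0+0+0+0+0+0+0+0+0+1+0+0+0+0+0+0+0+0+0+0 mod 2 = 1
  c[21] = d·G[:,21] = (01011010011110111001010011)·(00000000000000001000000000) mod 2 = 0+0+0+0+0+0+0+0+0+0+0+0+0+0+0+0+1+0+0+0+0+0+0+0+0+0 mod 2 = 1
  c[22] = d·G[:,22] = (01011010011110111001010011)·(00000000000000000100000000) mod 2 = 0+0+0+0+0+0+0+0+0+0+0+0+0+0+0+0+0+0+0+0+0+0+0+0+0+0 mod 2 = 0
  c[23] = d·G[:,23] = (01011010011110111001010011)·(00000000000000000010000000) mod 2 = 0+0+0+0+0+0+0+0+0+0+0+0+0+0+0+0+0+0+0+0+0+0+0+0+0+0 mod 2 = 0
  c[24] = d·G[:,24] = (01011010011110111001010011)·(00000000000000000001000000) mod 2 = 0+0+0+0+0+0+0+0+0+0+0+0+0+0+0+0+0+0+0+1+0+0+0+0+0+0 mod 2 = 1
  c[25] = d·G[:,25] = (01011010011110111001010011)·(00000000000000000000100000) mod 2 = 0+0+0+0+0+0+0+0+0+0+0+0+0+0+0+0+0+0+0+0+0+0+0+0+0+0 mod 2 = 0
  c[26] = d·G[:,26] = (01011010011110111001010011)·(00000000000000000000010000) mod 2 = 0+0+0+0+0+0+0+0+0+0+0+0+0+0+0+0+0+0+0+0+0+1+0+0+0+0 mod 2 = 1
  c[27] = d·G[:,27] = (01011010011110111001010011)·(00000000000000000000001000) mod 2 = 0+0+0+0+0+0+0+0+0+0+0+0+0+0+0+0+0+0+0+0+0+0+0+0+0+0 mod 2 = 0
  c[28] = d·G[:,28] = (01011010011110111001010011)·(00000000000000000000000100) mod 2 = 0+0+0+0+0+0+0+0+0+0+0+0+0+0+0+0+0+0+0+0+0+0+0+0+0+0 mod 2 = 0
  c[29] = d·G[:,29] = (01011010011110111001010011)·(00000000000000000000000010) mod 2 = 0+0+0+0+0+0+0+0+0+0+0+0+0+0+0+0+0+0+0+0+0+0+0+0+1+0 mod 2 = 1
  c[30] = d·G[:,30] = (01011010011110111001010011)·(00000000000000000000000001) mod 2 = 0+0+0+0+0+0+0+0+0+0+0+0+0+0+0+0+0+0+0+0+0+0+0+0+0+1 mod 2 = 1
Codeword = 0101101010100111110111001010011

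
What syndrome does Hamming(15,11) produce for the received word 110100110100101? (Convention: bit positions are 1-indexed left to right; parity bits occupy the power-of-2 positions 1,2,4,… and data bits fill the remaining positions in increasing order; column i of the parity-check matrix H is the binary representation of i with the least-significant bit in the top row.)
Syndrome s = H · r^T (mod 2), r = 110100110100101:
  s[0] = (101010101010101)·(110100110100101) mod 2 = 1+0+0+0+0+0+1+0+0+0+0+0+1+0+1 mod 2 = 0
  s[1] = (011001100110011)·(110100110100101) mod 2 = 0+1+0+0+0+0+1+0+0+1+0+0+0+0+1 mod 2 = 0
  s[2] = (000111100001111)·(110100110100101) mod 2 = 0+0+0+1+0+0+1+0+0+0+0+0+1+0+1 mod 2 = 0
  s[3] = (000000011111111)·(110100110100101) mod 2 = 0+0+0+0+0+0+0+1+0+1+0+0+1+0+1 mod 2 = 0
Syndrome = 0000
s = 0: no error detected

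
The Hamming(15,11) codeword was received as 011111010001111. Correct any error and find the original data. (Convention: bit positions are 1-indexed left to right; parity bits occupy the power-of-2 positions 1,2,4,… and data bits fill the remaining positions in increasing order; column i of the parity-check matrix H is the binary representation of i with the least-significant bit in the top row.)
Syndrome s = H · r^T (mod 2), r = 011111010001111:
  s[0] = (101010101010101)·(011111010001111) mod 2 = 0+0+1+0+1+0+0+0+0+0+0+0+1+0+1 mod 2 = 0
  s[1] = (011001100110011)·(011111010001111) mod 2 = 0+1+1+0+0+1+0+0+0+0+0+0+0+1+1 mod 2 = 1
  s[2] = (000111100001111)·(011111010001111) mod 2 = 0+0+0+1+1+1+0+0+0+0+0+1+1+1+1 mod 2 = 1
  s[3] = (000000011111111)·(011111010001111) mod 2 = 0+0+0+0+0+0+0+1+0+0+0+1+1+1+1 mod 2 = 1
Syndrome = 0111
Column 14 of H equals this syndrome → error at bit 14 (1-indexed).
Flip bit 14: 011111010001111 → 011111010001101
Extract data bits at positions {3,5,6,7,9,10,11,12,13,14,15}: 11100001101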